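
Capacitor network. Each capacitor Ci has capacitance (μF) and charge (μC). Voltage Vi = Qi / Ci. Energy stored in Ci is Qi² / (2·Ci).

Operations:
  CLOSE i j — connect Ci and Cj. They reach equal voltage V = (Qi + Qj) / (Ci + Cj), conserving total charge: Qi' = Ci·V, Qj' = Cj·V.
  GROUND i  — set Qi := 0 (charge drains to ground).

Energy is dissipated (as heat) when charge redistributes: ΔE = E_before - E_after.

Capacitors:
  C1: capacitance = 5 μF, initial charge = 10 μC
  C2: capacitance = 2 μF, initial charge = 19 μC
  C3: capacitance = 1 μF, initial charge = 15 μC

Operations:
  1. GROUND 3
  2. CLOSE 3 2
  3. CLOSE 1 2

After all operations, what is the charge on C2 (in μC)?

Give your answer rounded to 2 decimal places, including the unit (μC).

Answer: 6.48 μC

Derivation:
Initial: C1(5μF, Q=10μC, V=2.00V), C2(2μF, Q=19μC, V=9.50V), C3(1μF, Q=15μC, V=15.00V)
Op 1: GROUND 3: Q3=0; energy lost=112.500
Op 2: CLOSE 3-2: Q_total=19.00, C_total=3.00, V=6.33; Q3=6.33, Q2=12.67; dissipated=30.083
Op 3: CLOSE 1-2: Q_total=22.67, C_total=7.00, V=3.24; Q1=16.19, Q2=6.48; dissipated=13.413
Final charges: Q1=16.19, Q2=6.48, Q3=6.33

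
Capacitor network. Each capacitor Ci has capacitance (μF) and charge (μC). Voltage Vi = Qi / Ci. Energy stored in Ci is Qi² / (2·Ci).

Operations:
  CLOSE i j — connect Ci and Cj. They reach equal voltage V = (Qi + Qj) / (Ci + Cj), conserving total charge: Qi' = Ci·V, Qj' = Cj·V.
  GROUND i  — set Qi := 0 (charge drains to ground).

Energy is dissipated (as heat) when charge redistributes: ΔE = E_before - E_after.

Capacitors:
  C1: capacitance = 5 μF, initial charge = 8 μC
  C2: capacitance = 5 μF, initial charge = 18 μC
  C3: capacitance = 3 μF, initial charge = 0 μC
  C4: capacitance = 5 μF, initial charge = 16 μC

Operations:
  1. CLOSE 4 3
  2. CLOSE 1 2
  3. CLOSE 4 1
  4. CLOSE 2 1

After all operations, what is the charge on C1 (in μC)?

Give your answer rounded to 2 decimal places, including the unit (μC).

Answer: 12.25 μC

Derivation:
Initial: C1(5μF, Q=8μC, V=1.60V), C2(5μF, Q=18μC, V=3.60V), C3(3μF, Q=0μC, V=0.00V), C4(5μF, Q=16μC, V=3.20V)
Op 1: CLOSE 4-3: Q_total=16.00, C_total=8.00, V=2.00; Q4=10.00, Q3=6.00; dissipated=9.600
Op 2: CLOSE 1-2: Q_total=26.00, C_total=10.00, V=2.60; Q1=13.00, Q2=13.00; dissipated=5.000
Op 3: CLOSE 4-1: Q_total=23.00, C_total=10.00, V=2.30; Q4=11.50, Q1=11.50; dissipated=0.450
Op 4: CLOSE 2-1: Q_total=24.50, C_total=10.00, V=2.45; Q2=12.25, Q1=12.25; dissipated=0.113
Final charges: Q1=12.25, Q2=12.25, Q3=6.00, Q4=11.50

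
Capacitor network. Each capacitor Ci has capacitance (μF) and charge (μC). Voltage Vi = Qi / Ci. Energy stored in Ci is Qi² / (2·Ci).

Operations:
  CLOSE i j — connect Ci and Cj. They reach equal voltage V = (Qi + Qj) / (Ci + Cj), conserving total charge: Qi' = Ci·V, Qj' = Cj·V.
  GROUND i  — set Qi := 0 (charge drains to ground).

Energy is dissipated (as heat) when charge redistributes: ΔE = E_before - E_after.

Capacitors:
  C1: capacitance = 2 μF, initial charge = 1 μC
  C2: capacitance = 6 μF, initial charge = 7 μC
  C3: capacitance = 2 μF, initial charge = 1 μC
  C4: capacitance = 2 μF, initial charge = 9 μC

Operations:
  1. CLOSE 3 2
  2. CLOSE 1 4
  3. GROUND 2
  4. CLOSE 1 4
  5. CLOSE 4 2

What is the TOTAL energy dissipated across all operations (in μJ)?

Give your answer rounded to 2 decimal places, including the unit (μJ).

Answer: 16.02 μJ

Derivation:
Initial: C1(2μF, Q=1μC, V=0.50V), C2(6μF, Q=7μC, V=1.17V), C3(2μF, Q=1μC, V=0.50V), C4(2μF, Q=9μC, V=4.50V)
Op 1: CLOSE 3-2: Q_total=8.00, C_total=8.00, V=1.00; Q3=2.00, Q2=6.00; dissipated=0.333
Op 2: CLOSE 1-4: Q_total=10.00, C_total=4.00, V=2.50; Q1=5.00, Q4=5.00; dissipated=8.000
Op 3: GROUND 2: Q2=0; energy lost=3.000
Op 4: CLOSE 1-4: Q_total=10.00, C_total=4.00, V=2.50; Q1=5.00, Q4=5.00; dissipated=0.000
Op 5: CLOSE 4-2: Q_total=5.00, C_total=8.00, V=0.62; Q4=1.25, Q2=3.75; dissipated=4.688
Total dissipated: 16.021 μJ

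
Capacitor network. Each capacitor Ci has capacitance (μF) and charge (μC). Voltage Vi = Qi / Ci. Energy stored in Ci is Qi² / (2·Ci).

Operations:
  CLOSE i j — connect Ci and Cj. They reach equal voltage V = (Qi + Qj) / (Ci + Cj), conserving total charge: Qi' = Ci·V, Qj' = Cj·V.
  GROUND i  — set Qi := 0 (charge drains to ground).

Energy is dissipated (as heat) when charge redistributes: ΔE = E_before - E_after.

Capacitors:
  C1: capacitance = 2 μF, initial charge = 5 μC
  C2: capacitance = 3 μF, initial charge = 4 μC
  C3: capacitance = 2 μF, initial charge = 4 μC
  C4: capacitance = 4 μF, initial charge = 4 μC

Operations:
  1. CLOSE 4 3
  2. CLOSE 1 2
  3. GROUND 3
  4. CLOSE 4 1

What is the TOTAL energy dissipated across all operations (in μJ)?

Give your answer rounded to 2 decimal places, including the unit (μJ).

Initial: C1(2μF, Q=5μC, V=2.50V), C2(3μF, Q=4μC, V=1.33V), C3(2μF, Q=4μC, V=2.00V), C4(4μF, Q=4μC, V=1.00V)
Op 1: CLOSE 4-3: Q_total=8.00, C_total=6.00, V=1.33; Q4=5.33, Q3=2.67; dissipated=0.667
Op 2: CLOSE 1-2: Q_total=9.00, C_total=5.00, V=1.80; Q1=3.60, Q2=5.40; dissipated=0.817
Op 3: GROUND 3: Q3=0; energy lost=1.778
Op 4: CLOSE 4-1: Q_total=8.93, C_total=6.00, V=1.49; Q4=5.96, Q1=2.98; dissipated=0.145
Total dissipated: 3.406 μJ

Answer: 3.41 μJ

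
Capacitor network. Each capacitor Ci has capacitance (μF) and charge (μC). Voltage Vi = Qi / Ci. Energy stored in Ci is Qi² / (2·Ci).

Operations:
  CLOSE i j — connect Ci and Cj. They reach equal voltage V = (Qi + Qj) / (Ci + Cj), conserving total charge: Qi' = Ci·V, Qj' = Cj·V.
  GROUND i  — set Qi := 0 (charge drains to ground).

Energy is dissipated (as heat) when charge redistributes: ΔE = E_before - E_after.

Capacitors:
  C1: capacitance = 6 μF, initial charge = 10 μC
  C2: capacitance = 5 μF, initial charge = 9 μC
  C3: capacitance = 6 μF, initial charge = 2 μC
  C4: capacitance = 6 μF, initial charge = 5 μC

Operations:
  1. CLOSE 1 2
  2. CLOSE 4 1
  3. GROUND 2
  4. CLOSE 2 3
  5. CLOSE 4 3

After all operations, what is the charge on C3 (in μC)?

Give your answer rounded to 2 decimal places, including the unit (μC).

Initial: C1(6μF, Q=10μC, V=1.67V), C2(5μF, Q=9μC, V=1.80V), C3(6μF, Q=2μC, V=0.33V), C4(6μF, Q=5μC, V=0.83V)
Op 1: CLOSE 1-2: Q_total=19.00, C_total=11.00, V=1.73; Q1=10.36, Q2=8.64; dissipated=0.024
Op 2: CLOSE 4-1: Q_total=15.36, C_total=12.00, V=1.28; Q4=7.68, Q1=7.68; dissipated=1.199
Op 3: GROUND 2: Q2=0; energy lost=7.459
Op 4: CLOSE 2-3: Q_total=2.00, C_total=11.00, V=0.18; Q2=0.91, Q3=1.09; dissipated=0.152
Op 5: CLOSE 4-3: Q_total=8.77, C_total=12.00, V=0.73; Q4=4.39, Q3=4.39; dissipated=1.810
Final charges: Q1=7.68, Q2=0.91, Q3=4.39, Q4=4.39

Answer: 4.39 μC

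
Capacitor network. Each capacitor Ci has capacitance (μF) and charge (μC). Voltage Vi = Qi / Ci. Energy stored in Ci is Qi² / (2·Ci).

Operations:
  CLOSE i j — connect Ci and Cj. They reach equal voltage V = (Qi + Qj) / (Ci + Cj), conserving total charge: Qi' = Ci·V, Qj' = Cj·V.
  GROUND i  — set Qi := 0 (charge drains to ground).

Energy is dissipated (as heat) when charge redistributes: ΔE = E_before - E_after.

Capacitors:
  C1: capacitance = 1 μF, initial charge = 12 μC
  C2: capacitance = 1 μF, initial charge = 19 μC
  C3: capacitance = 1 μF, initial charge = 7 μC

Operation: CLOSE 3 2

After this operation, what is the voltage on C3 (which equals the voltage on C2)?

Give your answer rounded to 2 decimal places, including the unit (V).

Answer: 13.00 V

Derivation:
Initial: C1(1μF, Q=12μC, V=12.00V), C2(1μF, Q=19μC, V=19.00V), C3(1μF, Q=7μC, V=7.00V)
Op 1: CLOSE 3-2: Q_total=26.00, C_total=2.00, V=13.00; Q3=13.00, Q2=13.00; dissipated=36.000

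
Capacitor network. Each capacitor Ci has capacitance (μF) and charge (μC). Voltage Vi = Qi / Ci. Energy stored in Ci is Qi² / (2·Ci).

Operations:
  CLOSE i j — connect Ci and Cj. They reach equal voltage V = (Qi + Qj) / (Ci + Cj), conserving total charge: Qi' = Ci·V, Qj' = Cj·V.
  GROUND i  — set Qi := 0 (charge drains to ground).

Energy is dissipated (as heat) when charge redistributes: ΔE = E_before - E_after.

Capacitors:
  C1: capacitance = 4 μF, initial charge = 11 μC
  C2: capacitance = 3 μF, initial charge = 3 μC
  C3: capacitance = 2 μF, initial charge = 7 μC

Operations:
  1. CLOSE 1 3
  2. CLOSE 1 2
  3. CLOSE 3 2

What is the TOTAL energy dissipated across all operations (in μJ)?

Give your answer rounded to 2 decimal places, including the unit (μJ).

Initial: C1(4μF, Q=11μC, V=2.75V), C2(3μF, Q=3μC, V=1.00V), C3(2μF, Q=7μC, V=3.50V)
Op 1: CLOSE 1-3: Q_total=18.00, C_total=6.00, V=3.00; Q1=12.00, Q3=6.00; dissipated=0.375
Op 2: CLOSE 1-2: Q_total=15.00, C_total=7.00, V=2.14; Q1=8.57, Q2=6.43; dissipated=3.429
Op 3: CLOSE 3-2: Q_total=12.43, C_total=5.00, V=2.49; Q3=4.97, Q2=7.46; dissipated=0.441
Total dissipated: 4.244 μJ

Answer: 4.24 μJ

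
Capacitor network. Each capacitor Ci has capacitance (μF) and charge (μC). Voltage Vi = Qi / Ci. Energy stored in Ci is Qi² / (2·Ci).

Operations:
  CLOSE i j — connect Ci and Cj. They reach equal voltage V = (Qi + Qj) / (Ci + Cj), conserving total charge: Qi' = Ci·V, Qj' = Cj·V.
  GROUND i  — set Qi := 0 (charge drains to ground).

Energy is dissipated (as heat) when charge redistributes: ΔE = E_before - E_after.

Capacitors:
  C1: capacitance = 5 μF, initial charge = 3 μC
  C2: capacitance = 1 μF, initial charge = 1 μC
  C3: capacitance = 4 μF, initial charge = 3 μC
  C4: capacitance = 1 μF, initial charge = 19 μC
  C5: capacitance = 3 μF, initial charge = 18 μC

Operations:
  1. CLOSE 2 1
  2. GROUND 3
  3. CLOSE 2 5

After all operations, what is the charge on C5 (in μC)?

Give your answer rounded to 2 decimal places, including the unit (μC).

Answer: 14.00 μC

Derivation:
Initial: C1(5μF, Q=3μC, V=0.60V), C2(1μF, Q=1μC, V=1.00V), C3(4μF, Q=3μC, V=0.75V), C4(1μF, Q=19μC, V=19.00V), C5(3μF, Q=18μC, V=6.00V)
Op 1: CLOSE 2-1: Q_total=4.00, C_total=6.00, V=0.67; Q2=0.67, Q1=3.33; dissipated=0.067
Op 2: GROUND 3: Q3=0; energy lost=1.125
Op 3: CLOSE 2-5: Q_total=18.67, C_total=4.00, V=4.67; Q2=4.67, Q5=14.00; dissipated=10.667
Final charges: Q1=3.33, Q2=4.67, Q3=0.00, Q4=19.00, Q5=14.00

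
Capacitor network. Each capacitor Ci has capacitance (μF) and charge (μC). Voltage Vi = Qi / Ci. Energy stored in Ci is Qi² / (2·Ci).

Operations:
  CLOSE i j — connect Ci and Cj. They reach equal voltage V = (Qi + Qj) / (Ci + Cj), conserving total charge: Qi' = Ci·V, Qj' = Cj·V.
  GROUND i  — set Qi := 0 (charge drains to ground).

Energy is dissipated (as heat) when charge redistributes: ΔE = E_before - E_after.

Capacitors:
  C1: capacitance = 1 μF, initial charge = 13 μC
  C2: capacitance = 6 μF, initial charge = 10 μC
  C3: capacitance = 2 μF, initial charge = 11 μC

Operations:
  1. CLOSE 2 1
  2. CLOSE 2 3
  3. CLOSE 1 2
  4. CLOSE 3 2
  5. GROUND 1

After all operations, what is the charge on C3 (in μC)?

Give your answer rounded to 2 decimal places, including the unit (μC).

Answer: 7.56 μC

Derivation:
Initial: C1(1μF, Q=13μC, V=13.00V), C2(6μF, Q=10μC, V=1.67V), C3(2μF, Q=11μC, V=5.50V)
Op 1: CLOSE 2-1: Q_total=23.00, C_total=7.00, V=3.29; Q2=19.71, Q1=3.29; dissipated=55.048
Op 2: CLOSE 2-3: Q_total=30.71, C_total=8.00, V=3.84; Q2=23.04, Q3=7.68; dissipated=3.677
Op 3: CLOSE 1-2: Q_total=26.32, C_total=7.00, V=3.76; Q1=3.76, Q2=22.56; dissipated=0.131
Op 4: CLOSE 3-2: Q_total=30.24, C_total=8.00, V=3.78; Q3=7.56, Q2=22.68; dissipated=0.005
Op 5: GROUND 1: Q1=0; energy lost=7.070
Final charges: Q1=0.00, Q2=22.68, Q3=7.56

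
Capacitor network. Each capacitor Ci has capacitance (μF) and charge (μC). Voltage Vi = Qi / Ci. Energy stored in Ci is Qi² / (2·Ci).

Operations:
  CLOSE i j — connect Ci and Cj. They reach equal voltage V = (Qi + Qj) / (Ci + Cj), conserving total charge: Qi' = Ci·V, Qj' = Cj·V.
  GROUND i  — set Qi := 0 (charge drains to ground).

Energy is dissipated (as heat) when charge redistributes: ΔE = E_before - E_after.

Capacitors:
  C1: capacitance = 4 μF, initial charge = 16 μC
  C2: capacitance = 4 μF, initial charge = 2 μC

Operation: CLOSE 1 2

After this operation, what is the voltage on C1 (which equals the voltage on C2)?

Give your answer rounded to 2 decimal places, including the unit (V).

Initial: C1(4μF, Q=16μC, V=4.00V), C2(4μF, Q=2μC, V=0.50V)
Op 1: CLOSE 1-2: Q_total=18.00, C_total=8.00, V=2.25; Q1=9.00, Q2=9.00; dissipated=12.250

Answer: 2.25 V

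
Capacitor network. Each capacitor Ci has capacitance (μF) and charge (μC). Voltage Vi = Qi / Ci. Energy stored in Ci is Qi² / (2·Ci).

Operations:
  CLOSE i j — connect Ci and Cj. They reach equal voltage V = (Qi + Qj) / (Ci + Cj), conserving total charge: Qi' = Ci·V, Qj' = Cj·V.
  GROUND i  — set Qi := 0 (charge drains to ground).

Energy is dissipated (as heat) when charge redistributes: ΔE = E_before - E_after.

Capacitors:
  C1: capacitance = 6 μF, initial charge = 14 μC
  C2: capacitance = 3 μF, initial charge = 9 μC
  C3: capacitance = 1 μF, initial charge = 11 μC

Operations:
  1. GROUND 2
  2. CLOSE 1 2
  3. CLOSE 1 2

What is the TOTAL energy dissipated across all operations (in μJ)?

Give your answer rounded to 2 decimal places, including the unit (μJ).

Answer: 18.94 μJ

Derivation:
Initial: C1(6μF, Q=14μC, V=2.33V), C2(3μF, Q=9μC, V=3.00V), C3(1μF, Q=11μC, V=11.00V)
Op 1: GROUND 2: Q2=0; energy lost=13.500
Op 2: CLOSE 1-2: Q_total=14.00, C_total=9.00, V=1.56; Q1=9.33, Q2=4.67; dissipated=5.444
Op 3: CLOSE 1-2: Q_total=14.00, C_total=9.00, V=1.56; Q1=9.33, Q2=4.67; dissipated=0.000
Total dissipated: 18.944 μJ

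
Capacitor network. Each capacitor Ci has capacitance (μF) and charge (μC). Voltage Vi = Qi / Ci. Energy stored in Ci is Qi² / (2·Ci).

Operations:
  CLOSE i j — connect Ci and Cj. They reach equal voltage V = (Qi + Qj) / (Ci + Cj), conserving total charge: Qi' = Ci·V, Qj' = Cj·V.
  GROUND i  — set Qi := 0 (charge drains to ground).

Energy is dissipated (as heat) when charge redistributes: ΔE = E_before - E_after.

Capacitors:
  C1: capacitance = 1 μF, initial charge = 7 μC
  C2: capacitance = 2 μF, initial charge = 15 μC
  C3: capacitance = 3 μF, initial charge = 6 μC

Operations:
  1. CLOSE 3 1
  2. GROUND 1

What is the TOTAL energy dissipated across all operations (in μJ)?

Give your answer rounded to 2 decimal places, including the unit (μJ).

Initial: C1(1μF, Q=7μC, V=7.00V), C2(2μF, Q=15μC, V=7.50V), C3(3μF, Q=6μC, V=2.00V)
Op 1: CLOSE 3-1: Q_total=13.00, C_total=4.00, V=3.25; Q3=9.75, Q1=3.25; dissipated=9.375
Op 2: GROUND 1: Q1=0; energy lost=5.281
Total dissipated: 14.656 μJ

Answer: 14.66 μJ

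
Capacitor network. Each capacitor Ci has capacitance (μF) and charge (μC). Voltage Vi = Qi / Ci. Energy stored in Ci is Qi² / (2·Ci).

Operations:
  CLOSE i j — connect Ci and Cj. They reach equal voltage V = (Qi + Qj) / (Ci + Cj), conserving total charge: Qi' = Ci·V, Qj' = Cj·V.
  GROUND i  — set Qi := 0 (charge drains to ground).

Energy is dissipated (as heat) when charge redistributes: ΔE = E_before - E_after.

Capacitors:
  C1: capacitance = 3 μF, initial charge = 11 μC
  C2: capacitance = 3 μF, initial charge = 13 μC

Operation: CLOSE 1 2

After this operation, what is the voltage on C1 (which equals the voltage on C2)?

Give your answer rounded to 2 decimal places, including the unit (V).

Initial: C1(3μF, Q=11μC, V=3.67V), C2(3μF, Q=13μC, V=4.33V)
Op 1: CLOSE 1-2: Q_total=24.00, C_total=6.00, V=4.00; Q1=12.00, Q2=12.00; dissipated=0.333

Answer: 4.00 V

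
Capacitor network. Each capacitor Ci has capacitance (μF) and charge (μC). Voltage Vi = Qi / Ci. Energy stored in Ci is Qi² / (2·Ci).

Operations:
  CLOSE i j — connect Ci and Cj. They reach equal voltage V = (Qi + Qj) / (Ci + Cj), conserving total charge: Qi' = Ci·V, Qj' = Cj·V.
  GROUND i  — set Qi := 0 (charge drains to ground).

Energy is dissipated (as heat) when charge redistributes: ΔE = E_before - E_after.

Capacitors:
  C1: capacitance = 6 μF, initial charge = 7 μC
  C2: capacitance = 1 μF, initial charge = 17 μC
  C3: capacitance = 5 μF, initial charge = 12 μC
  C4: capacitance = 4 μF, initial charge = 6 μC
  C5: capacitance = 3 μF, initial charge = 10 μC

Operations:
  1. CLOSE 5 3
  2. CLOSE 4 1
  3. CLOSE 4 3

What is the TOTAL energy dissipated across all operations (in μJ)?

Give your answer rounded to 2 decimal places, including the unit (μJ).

Initial: C1(6μF, Q=7μC, V=1.17V), C2(1μF, Q=17μC, V=17.00V), C3(5μF, Q=12μC, V=2.40V), C4(4μF, Q=6μC, V=1.50V), C5(3μF, Q=10μC, V=3.33V)
Op 1: CLOSE 5-3: Q_total=22.00, C_total=8.00, V=2.75; Q5=8.25, Q3=13.75; dissipated=0.817
Op 2: CLOSE 4-1: Q_total=13.00, C_total=10.00, V=1.30; Q4=5.20, Q1=7.80; dissipated=0.133
Op 3: CLOSE 4-3: Q_total=18.95, C_total=9.00, V=2.11; Q4=8.42, Q3=10.53; dissipated=2.336
Total dissipated: 3.286 μJ

Answer: 3.29 μJ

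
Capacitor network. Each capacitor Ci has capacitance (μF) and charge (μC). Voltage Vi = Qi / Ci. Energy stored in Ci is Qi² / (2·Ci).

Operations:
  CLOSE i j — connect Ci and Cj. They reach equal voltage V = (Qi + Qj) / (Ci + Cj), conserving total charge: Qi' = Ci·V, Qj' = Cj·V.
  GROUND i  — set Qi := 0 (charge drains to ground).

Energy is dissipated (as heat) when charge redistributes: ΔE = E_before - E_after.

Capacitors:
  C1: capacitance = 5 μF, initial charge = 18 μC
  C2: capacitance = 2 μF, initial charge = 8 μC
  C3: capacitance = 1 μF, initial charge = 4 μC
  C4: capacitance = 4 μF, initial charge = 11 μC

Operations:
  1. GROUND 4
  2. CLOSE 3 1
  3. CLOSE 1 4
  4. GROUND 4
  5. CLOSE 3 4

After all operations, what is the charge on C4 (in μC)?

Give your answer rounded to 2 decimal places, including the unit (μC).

Initial: C1(5μF, Q=18μC, V=3.60V), C2(2μF, Q=8μC, V=4.00V), C3(1μF, Q=4μC, V=4.00V), C4(4μF, Q=11μC, V=2.75V)
Op 1: GROUND 4: Q4=0; energy lost=15.125
Op 2: CLOSE 3-1: Q_total=22.00, C_total=6.00, V=3.67; Q3=3.67, Q1=18.33; dissipated=0.067
Op 3: CLOSE 1-4: Q_total=18.33, C_total=9.00, V=2.04; Q1=10.19, Q4=8.15; dissipated=14.938
Op 4: GROUND 4: Q4=0; energy lost=8.299
Op 5: CLOSE 3-4: Q_total=3.67, C_total=5.00, V=0.73; Q3=0.73, Q4=2.93; dissipated=5.378
Final charges: Q1=10.19, Q2=8.00, Q3=0.73, Q4=2.93

Answer: 2.93 μC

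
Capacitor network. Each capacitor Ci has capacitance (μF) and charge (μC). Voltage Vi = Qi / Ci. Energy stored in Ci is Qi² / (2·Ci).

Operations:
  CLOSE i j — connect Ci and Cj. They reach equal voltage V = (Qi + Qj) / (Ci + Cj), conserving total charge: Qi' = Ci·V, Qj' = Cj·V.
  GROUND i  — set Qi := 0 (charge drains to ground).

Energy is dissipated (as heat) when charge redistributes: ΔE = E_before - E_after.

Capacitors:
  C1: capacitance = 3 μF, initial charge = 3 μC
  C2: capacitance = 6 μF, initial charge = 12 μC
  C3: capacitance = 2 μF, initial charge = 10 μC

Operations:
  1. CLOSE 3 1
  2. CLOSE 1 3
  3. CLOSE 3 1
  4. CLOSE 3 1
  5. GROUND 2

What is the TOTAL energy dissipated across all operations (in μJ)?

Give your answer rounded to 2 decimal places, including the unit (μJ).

Initial: C1(3μF, Q=3μC, V=1.00V), C2(6μF, Q=12μC, V=2.00V), C3(2μF, Q=10μC, V=5.00V)
Op 1: CLOSE 3-1: Q_total=13.00, C_total=5.00, V=2.60; Q3=5.20, Q1=7.80; dissipated=9.600
Op 2: CLOSE 1-3: Q_total=13.00, C_total=5.00, V=2.60; Q1=7.80, Q3=5.20; dissipated=0.000
Op 3: CLOSE 3-1: Q_total=13.00, C_total=5.00, V=2.60; Q3=5.20, Q1=7.80; dissipated=0.000
Op 4: CLOSE 3-1: Q_total=13.00, C_total=5.00, V=2.60; Q3=5.20, Q1=7.80; dissipated=0.000
Op 5: GROUND 2: Q2=0; energy lost=12.000
Total dissipated: 21.600 μJ

Answer: 21.60 μJ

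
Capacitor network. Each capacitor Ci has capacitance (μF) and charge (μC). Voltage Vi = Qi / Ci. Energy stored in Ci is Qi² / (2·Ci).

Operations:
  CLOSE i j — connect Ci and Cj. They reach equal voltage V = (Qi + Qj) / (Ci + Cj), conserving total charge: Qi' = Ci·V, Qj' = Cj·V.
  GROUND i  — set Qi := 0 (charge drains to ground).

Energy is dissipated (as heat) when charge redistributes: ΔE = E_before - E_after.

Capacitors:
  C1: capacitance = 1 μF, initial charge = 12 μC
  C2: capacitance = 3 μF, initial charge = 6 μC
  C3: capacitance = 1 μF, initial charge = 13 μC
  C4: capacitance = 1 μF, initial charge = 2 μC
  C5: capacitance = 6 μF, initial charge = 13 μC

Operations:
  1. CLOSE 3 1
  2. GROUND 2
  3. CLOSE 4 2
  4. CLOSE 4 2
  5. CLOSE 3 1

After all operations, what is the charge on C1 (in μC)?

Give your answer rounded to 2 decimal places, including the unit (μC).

Initial: C1(1μF, Q=12μC, V=12.00V), C2(3μF, Q=6μC, V=2.00V), C3(1μF, Q=13μC, V=13.00V), C4(1μF, Q=2μC, V=2.00V), C5(6μF, Q=13μC, V=2.17V)
Op 1: CLOSE 3-1: Q_total=25.00, C_total=2.00, V=12.50; Q3=12.50, Q1=12.50; dissipated=0.250
Op 2: GROUND 2: Q2=0; energy lost=6.000
Op 3: CLOSE 4-2: Q_total=2.00, C_total=4.00, V=0.50; Q4=0.50, Q2=1.50; dissipated=1.500
Op 4: CLOSE 4-2: Q_total=2.00, C_total=4.00, V=0.50; Q4=0.50, Q2=1.50; dissipated=0.000
Op 5: CLOSE 3-1: Q_total=25.00, C_total=2.00, V=12.50; Q3=12.50, Q1=12.50; dissipated=0.000
Final charges: Q1=12.50, Q2=1.50, Q3=12.50, Q4=0.50, Q5=13.00

Answer: 12.50 μC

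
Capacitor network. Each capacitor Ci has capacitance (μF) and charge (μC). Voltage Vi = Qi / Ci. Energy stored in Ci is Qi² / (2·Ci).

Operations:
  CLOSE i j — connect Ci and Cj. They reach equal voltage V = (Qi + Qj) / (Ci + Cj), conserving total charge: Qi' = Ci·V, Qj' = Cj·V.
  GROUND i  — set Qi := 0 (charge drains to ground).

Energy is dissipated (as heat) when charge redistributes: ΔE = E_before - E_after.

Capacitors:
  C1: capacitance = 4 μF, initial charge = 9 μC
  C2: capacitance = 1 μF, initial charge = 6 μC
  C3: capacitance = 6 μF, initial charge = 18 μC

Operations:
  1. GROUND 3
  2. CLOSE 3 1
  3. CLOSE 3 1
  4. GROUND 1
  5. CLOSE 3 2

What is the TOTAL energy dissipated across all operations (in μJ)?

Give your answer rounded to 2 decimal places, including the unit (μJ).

Answer: 45.84 μJ

Derivation:
Initial: C1(4μF, Q=9μC, V=2.25V), C2(1μF, Q=6μC, V=6.00V), C3(6μF, Q=18μC, V=3.00V)
Op 1: GROUND 3: Q3=0; energy lost=27.000
Op 2: CLOSE 3-1: Q_total=9.00, C_total=10.00, V=0.90; Q3=5.40, Q1=3.60; dissipated=6.075
Op 3: CLOSE 3-1: Q_total=9.00, C_total=10.00, V=0.90; Q3=5.40, Q1=3.60; dissipated=0.000
Op 4: GROUND 1: Q1=0; energy lost=1.620
Op 5: CLOSE 3-2: Q_total=11.40, C_total=7.00, V=1.63; Q3=9.77, Q2=1.63; dissipated=11.147
Total dissipated: 45.842 μJ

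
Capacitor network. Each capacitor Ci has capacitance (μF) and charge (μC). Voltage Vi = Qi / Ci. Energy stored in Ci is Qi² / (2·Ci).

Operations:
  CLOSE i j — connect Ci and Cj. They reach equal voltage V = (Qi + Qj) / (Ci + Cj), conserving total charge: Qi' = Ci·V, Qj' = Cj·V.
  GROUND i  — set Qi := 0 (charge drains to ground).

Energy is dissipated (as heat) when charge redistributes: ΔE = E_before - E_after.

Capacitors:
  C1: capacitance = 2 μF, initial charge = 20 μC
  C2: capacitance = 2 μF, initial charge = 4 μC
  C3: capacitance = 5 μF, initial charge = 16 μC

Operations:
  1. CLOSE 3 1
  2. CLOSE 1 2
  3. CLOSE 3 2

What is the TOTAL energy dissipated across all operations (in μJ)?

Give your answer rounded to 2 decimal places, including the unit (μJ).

Initial: C1(2μF, Q=20μC, V=10.00V), C2(2μF, Q=4μC, V=2.00V), C3(5μF, Q=16μC, V=3.20V)
Op 1: CLOSE 3-1: Q_total=36.00, C_total=7.00, V=5.14; Q3=25.71, Q1=10.29; dissipated=33.029
Op 2: CLOSE 1-2: Q_total=14.29, C_total=4.00, V=3.57; Q1=7.14, Q2=7.14; dissipated=4.939
Op 3: CLOSE 3-2: Q_total=32.86, C_total=7.00, V=4.69; Q3=23.47, Q2=9.39; dissipated=1.764
Total dissipated: 39.731 μJ

Answer: 39.73 μJ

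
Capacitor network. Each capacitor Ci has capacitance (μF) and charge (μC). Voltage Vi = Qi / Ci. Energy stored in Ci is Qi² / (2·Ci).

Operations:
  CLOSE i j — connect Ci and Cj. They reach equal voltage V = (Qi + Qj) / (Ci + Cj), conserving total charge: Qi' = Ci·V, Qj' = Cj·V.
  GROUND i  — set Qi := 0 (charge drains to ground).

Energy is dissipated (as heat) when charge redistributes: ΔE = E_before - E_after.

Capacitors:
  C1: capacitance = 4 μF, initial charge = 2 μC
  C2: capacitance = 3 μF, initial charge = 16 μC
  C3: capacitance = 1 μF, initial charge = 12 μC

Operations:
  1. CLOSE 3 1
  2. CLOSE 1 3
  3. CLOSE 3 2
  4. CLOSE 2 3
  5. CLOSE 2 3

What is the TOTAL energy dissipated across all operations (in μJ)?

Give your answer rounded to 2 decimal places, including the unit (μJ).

Answer: 55.31 μJ

Derivation:
Initial: C1(4μF, Q=2μC, V=0.50V), C2(3μF, Q=16μC, V=5.33V), C3(1μF, Q=12μC, V=12.00V)
Op 1: CLOSE 3-1: Q_total=14.00, C_total=5.00, V=2.80; Q3=2.80, Q1=11.20; dissipated=52.900
Op 2: CLOSE 1-3: Q_total=14.00, C_total=5.00, V=2.80; Q1=11.20, Q3=2.80; dissipated=0.000
Op 3: CLOSE 3-2: Q_total=18.80, C_total=4.00, V=4.70; Q3=4.70, Q2=14.10; dissipated=2.407
Op 4: CLOSE 2-3: Q_total=18.80, C_total=4.00, V=4.70; Q2=14.10, Q3=4.70; dissipated=0.000
Op 5: CLOSE 2-3: Q_total=18.80, C_total=4.00, V=4.70; Q2=14.10, Q3=4.70; dissipated=0.000
Total dissipated: 55.307 μJ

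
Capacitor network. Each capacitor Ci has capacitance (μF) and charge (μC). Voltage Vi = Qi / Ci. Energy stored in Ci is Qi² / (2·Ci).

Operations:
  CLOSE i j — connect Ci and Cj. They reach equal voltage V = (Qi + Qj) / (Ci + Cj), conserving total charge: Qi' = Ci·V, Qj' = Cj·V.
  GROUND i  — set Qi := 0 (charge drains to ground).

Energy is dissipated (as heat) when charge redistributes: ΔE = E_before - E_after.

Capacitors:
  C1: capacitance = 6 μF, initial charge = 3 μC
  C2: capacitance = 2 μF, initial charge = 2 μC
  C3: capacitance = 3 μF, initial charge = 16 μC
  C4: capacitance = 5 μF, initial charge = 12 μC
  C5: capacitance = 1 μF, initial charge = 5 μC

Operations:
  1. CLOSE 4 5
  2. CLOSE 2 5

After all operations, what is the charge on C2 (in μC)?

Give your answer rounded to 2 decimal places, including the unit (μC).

Initial: C1(6μF, Q=3μC, V=0.50V), C2(2μF, Q=2μC, V=1.00V), C3(3μF, Q=16μC, V=5.33V), C4(5μF, Q=12μC, V=2.40V), C5(1μF, Q=5μC, V=5.00V)
Op 1: CLOSE 4-5: Q_total=17.00, C_total=6.00, V=2.83; Q4=14.17, Q5=2.83; dissipated=2.817
Op 2: CLOSE 2-5: Q_total=4.83, C_total=3.00, V=1.61; Q2=3.22, Q5=1.61; dissipated=1.120
Final charges: Q1=3.00, Q2=3.22, Q3=16.00, Q4=14.17, Q5=1.61

Answer: 3.22 μC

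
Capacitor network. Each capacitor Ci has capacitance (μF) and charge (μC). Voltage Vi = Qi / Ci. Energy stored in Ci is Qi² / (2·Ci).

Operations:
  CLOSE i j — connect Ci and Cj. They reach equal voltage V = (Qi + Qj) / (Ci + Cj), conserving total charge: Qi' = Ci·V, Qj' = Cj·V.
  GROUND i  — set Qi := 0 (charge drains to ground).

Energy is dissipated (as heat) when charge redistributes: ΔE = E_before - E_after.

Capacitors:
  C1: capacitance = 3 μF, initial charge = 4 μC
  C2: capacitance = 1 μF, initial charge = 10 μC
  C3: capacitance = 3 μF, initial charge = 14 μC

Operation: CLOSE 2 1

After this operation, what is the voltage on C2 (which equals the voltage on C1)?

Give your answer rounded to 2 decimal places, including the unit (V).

Answer: 3.50 V

Derivation:
Initial: C1(3μF, Q=4μC, V=1.33V), C2(1μF, Q=10μC, V=10.00V), C3(3μF, Q=14μC, V=4.67V)
Op 1: CLOSE 2-1: Q_total=14.00, C_total=4.00, V=3.50; Q2=3.50, Q1=10.50; dissipated=28.167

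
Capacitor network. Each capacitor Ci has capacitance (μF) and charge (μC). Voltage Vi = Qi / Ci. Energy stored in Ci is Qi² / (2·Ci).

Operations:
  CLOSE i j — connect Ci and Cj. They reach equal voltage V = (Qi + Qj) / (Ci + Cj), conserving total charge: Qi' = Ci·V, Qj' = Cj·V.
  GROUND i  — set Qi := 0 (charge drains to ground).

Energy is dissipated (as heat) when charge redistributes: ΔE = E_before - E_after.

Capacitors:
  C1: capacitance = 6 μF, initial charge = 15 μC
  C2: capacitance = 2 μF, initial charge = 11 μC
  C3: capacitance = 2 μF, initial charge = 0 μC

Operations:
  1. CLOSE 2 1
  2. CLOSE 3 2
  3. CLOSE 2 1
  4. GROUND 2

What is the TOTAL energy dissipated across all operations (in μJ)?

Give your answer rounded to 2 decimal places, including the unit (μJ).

Answer: 22.10 μJ

Derivation:
Initial: C1(6μF, Q=15μC, V=2.50V), C2(2μF, Q=11μC, V=5.50V), C3(2μF, Q=0μC, V=0.00V)
Op 1: CLOSE 2-1: Q_total=26.00, C_total=8.00, V=3.25; Q2=6.50, Q1=19.50; dissipated=6.750
Op 2: CLOSE 3-2: Q_total=6.50, C_total=4.00, V=1.62; Q3=3.25, Q2=3.25; dissipated=5.281
Op 3: CLOSE 2-1: Q_total=22.75, C_total=8.00, V=2.84; Q2=5.69, Q1=17.06; dissipated=1.980
Op 4: GROUND 2: Q2=0; energy lost=8.087
Total dissipated: 22.099 μJ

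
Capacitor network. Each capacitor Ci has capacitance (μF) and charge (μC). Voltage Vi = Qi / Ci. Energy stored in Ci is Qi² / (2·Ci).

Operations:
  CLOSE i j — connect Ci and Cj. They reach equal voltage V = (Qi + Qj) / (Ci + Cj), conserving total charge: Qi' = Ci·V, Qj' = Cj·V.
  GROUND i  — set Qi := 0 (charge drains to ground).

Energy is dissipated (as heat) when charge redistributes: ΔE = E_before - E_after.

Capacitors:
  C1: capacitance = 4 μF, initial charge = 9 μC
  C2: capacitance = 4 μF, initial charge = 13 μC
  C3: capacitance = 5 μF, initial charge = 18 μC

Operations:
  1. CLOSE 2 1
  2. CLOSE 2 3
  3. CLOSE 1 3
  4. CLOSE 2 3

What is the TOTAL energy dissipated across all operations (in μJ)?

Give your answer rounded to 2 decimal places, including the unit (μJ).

Initial: C1(4μF, Q=9μC, V=2.25V), C2(4μF, Q=13μC, V=3.25V), C3(5μF, Q=18μC, V=3.60V)
Op 1: CLOSE 2-1: Q_total=22.00, C_total=8.00, V=2.75; Q2=11.00, Q1=11.00; dissipated=1.000
Op 2: CLOSE 2-3: Q_total=29.00, C_total=9.00, V=3.22; Q2=12.89, Q3=16.11; dissipated=0.803
Op 3: CLOSE 1-3: Q_total=27.11, C_total=9.00, V=3.01; Q1=12.05, Q3=15.06; dissipated=0.248
Op 4: CLOSE 2-3: Q_total=27.95, C_total=9.00, V=3.11; Q2=12.42, Q3=15.53; dissipated=0.049
Total dissipated: 2.099 μJ

Answer: 2.10 μJ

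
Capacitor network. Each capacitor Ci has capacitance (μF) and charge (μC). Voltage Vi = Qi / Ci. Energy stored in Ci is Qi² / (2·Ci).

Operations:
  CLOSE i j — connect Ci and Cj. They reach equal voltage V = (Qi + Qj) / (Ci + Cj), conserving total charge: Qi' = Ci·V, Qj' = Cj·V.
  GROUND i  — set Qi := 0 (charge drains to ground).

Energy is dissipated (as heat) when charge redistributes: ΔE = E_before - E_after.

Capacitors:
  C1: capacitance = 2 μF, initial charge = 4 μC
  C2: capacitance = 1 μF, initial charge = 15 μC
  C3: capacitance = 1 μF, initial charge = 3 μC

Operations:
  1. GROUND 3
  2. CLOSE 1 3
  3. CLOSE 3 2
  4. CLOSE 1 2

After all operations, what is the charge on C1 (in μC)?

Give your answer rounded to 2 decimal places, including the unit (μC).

Answer: 7.22 μC

Derivation:
Initial: C1(2μF, Q=4μC, V=2.00V), C2(1μF, Q=15μC, V=15.00V), C3(1μF, Q=3μC, V=3.00V)
Op 1: GROUND 3: Q3=0; energy lost=4.500
Op 2: CLOSE 1-3: Q_total=4.00, C_total=3.00, V=1.33; Q1=2.67, Q3=1.33; dissipated=1.333
Op 3: CLOSE 3-2: Q_total=16.33, C_total=2.00, V=8.17; Q3=8.17, Q2=8.17; dissipated=46.694
Op 4: CLOSE 1-2: Q_total=10.83, C_total=3.00, V=3.61; Q1=7.22, Q2=3.61; dissipated=15.565
Final charges: Q1=7.22, Q2=3.61, Q3=8.17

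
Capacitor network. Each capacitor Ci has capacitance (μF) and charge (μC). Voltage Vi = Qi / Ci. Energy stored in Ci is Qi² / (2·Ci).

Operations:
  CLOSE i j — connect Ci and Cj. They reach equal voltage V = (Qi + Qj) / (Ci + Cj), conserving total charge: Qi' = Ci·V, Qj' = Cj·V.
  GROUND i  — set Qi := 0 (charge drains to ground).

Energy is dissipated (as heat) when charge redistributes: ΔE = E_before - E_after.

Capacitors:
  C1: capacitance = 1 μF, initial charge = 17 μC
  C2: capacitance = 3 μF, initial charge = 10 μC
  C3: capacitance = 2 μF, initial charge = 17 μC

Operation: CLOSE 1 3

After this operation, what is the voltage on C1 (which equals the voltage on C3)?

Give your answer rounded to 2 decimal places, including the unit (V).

Answer: 11.33 V

Derivation:
Initial: C1(1μF, Q=17μC, V=17.00V), C2(3μF, Q=10μC, V=3.33V), C3(2μF, Q=17μC, V=8.50V)
Op 1: CLOSE 1-3: Q_total=34.00, C_total=3.00, V=11.33; Q1=11.33, Q3=22.67; dissipated=24.083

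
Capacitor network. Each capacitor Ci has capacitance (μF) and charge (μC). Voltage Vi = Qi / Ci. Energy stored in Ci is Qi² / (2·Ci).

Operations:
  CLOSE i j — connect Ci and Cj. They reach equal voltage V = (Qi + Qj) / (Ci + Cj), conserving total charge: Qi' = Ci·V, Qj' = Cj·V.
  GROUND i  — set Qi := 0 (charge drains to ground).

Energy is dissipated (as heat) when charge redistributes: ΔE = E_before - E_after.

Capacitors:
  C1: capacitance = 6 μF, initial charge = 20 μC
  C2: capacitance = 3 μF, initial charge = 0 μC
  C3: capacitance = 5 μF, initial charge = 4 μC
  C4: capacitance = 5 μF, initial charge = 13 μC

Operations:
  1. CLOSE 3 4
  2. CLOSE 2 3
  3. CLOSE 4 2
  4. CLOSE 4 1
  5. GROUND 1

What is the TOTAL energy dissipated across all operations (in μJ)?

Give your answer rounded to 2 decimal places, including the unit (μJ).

Answer: 30.41 μJ

Derivation:
Initial: C1(6μF, Q=20μC, V=3.33V), C2(3μF, Q=0μC, V=0.00V), C3(5μF, Q=4μC, V=0.80V), C4(5μF, Q=13μC, V=2.60V)
Op 1: CLOSE 3-4: Q_total=17.00, C_total=10.00, V=1.70; Q3=8.50, Q4=8.50; dissipated=4.050
Op 2: CLOSE 2-3: Q_total=8.50, C_total=8.00, V=1.06; Q2=3.19, Q3=5.31; dissipated=2.709
Op 3: CLOSE 4-2: Q_total=11.69, C_total=8.00, V=1.46; Q4=7.30, Q2=4.38; dissipated=0.381
Op 4: CLOSE 4-1: Q_total=27.30, C_total=11.00, V=2.48; Q4=12.41, Q1=14.89; dissipated=4.781
Op 5: GROUND 1: Q1=0; energy lost=18.485
Total dissipated: 30.406 μJ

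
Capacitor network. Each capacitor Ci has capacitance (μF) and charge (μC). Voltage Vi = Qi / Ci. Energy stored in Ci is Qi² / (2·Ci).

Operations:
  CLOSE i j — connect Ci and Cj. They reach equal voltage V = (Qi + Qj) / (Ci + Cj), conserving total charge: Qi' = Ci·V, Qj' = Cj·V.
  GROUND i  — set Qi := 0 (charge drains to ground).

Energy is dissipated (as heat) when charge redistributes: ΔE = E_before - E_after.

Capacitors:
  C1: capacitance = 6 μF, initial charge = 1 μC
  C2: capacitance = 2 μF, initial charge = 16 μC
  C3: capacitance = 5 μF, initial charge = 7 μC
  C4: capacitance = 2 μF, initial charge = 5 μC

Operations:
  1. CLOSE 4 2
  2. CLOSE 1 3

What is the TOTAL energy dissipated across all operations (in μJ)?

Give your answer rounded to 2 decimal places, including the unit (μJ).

Answer: 17.20 μJ

Derivation:
Initial: C1(6μF, Q=1μC, V=0.17V), C2(2μF, Q=16μC, V=8.00V), C3(5μF, Q=7μC, V=1.40V), C4(2μF, Q=5μC, V=2.50V)
Op 1: CLOSE 4-2: Q_total=21.00, C_total=4.00, V=5.25; Q4=10.50, Q2=10.50; dissipated=15.125
Op 2: CLOSE 1-3: Q_total=8.00, C_total=11.00, V=0.73; Q1=4.36, Q3=3.64; dissipated=2.074
Total dissipated: 17.199 μJ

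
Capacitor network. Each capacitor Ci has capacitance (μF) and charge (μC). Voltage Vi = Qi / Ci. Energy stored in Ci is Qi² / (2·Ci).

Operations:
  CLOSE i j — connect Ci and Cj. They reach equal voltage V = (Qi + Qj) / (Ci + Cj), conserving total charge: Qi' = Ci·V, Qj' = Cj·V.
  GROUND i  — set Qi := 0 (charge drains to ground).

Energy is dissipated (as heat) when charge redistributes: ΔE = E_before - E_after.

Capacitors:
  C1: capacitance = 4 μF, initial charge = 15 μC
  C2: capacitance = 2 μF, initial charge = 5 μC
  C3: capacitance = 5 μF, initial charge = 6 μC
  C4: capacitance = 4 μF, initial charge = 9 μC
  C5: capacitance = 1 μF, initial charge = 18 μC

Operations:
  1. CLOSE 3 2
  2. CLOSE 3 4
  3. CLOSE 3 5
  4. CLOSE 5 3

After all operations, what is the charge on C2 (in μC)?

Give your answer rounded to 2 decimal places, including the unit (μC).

Initial: C1(4μF, Q=15μC, V=3.75V), C2(2μF, Q=5μC, V=2.50V), C3(5μF, Q=6μC, V=1.20V), C4(4μF, Q=9μC, V=2.25V), C5(1μF, Q=18μC, V=18.00V)
Op 1: CLOSE 3-2: Q_total=11.00, C_total=7.00, V=1.57; Q3=7.86, Q2=3.14; dissipated=1.207
Op 2: CLOSE 3-4: Q_total=16.86, C_total=9.00, V=1.87; Q3=9.37, Q4=7.49; dissipated=0.512
Op 3: CLOSE 3-5: Q_total=27.37, C_total=6.00, V=4.56; Q3=22.80, Q5=4.56; dissipated=108.367
Op 4: CLOSE 5-3: Q_total=27.37, C_total=6.00, V=4.56; Q5=4.56, Q3=22.80; dissipated=0.000
Final charges: Q1=15.00, Q2=3.14, Q3=22.80, Q4=7.49, Q5=4.56

Answer: 3.14 μC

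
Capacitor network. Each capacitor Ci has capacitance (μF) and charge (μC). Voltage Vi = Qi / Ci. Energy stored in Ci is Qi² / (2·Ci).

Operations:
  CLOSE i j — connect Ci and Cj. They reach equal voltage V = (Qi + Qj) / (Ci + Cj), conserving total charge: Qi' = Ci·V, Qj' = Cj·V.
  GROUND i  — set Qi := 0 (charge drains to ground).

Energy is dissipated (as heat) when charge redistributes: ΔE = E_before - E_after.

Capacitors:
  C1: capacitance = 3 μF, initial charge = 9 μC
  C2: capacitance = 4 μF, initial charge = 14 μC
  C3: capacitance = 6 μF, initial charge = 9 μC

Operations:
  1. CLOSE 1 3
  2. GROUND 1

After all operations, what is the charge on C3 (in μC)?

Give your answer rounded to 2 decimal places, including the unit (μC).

Initial: C1(3μF, Q=9μC, V=3.00V), C2(4μF, Q=14μC, V=3.50V), C3(6μF, Q=9μC, V=1.50V)
Op 1: CLOSE 1-3: Q_total=18.00, C_total=9.00, V=2.00; Q1=6.00, Q3=12.00; dissipated=2.250
Op 2: GROUND 1: Q1=0; energy lost=6.000
Final charges: Q1=0.00, Q2=14.00, Q3=12.00

Answer: 12.00 μC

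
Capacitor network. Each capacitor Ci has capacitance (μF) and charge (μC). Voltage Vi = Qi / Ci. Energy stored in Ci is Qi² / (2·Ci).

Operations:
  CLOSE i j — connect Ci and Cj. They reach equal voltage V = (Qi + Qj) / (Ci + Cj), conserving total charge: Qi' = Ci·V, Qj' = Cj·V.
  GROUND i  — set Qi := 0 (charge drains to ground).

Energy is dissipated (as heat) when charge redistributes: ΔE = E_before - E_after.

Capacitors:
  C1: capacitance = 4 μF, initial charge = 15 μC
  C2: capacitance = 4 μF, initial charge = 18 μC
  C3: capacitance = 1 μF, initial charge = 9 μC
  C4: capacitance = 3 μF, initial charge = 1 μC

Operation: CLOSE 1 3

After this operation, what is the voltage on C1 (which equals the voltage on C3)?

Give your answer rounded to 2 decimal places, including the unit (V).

Answer: 4.80 V

Derivation:
Initial: C1(4μF, Q=15μC, V=3.75V), C2(4μF, Q=18μC, V=4.50V), C3(1μF, Q=9μC, V=9.00V), C4(3μF, Q=1μC, V=0.33V)
Op 1: CLOSE 1-3: Q_total=24.00, C_total=5.00, V=4.80; Q1=19.20, Q3=4.80; dissipated=11.025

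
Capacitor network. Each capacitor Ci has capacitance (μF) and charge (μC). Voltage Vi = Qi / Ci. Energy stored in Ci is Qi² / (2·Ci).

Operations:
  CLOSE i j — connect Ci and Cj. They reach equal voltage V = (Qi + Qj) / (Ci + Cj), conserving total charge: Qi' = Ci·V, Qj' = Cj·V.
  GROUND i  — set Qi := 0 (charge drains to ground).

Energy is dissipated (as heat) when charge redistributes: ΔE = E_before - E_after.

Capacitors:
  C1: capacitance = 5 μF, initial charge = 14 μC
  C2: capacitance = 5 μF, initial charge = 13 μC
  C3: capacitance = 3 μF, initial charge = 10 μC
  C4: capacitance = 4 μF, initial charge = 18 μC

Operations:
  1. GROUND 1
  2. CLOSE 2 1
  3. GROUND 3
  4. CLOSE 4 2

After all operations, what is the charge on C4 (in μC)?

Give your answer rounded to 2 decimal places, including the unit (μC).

Answer: 10.89 μC

Derivation:
Initial: C1(5μF, Q=14μC, V=2.80V), C2(5μF, Q=13μC, V=2.60V), C3(3μF, Q=10μC, V=3.33V), C4(4μF, Q=18μC, V=4.50V)
Op 1: GROUND 1: Q1=0; energy lost=19.600
Op 2: CLOSE 2-1: Q_total=13.00, C_total=10.00, V=1.30; Q2=6.50, Q1=6.50; dissipated=8.450
Op 3: GROUND 3: Q3=0; energy lost=16.667
Op 4: CLOSE 4-2: Q_total=24.50, C_total=9.00, V=2.72; Q4=10.89, Q2=13.61; dissipated=11.378
Final charges: Q1=6.50, Q2=13.61, Q3=0.00, Q4=10.89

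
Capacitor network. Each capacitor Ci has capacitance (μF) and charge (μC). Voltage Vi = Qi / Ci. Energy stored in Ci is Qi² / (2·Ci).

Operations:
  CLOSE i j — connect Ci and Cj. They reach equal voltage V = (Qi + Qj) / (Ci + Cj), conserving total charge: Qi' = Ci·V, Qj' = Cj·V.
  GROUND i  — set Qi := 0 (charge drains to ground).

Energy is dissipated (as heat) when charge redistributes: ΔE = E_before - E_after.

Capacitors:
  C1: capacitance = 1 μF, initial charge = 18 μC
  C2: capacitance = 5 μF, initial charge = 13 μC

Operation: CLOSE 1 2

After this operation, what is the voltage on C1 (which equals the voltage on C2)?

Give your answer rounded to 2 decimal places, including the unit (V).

Initial: C1(1μF, Q=18μC, V=18.00V), C2(5μF, Q=13μC, V=2.60V)
Op 1: CLOSE 1-2: Q_total=31.00, C_total=6.00, V=5.17; Q1=5.17, Q2=25.83; dissipated=98.817

Answer: 5.17 V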